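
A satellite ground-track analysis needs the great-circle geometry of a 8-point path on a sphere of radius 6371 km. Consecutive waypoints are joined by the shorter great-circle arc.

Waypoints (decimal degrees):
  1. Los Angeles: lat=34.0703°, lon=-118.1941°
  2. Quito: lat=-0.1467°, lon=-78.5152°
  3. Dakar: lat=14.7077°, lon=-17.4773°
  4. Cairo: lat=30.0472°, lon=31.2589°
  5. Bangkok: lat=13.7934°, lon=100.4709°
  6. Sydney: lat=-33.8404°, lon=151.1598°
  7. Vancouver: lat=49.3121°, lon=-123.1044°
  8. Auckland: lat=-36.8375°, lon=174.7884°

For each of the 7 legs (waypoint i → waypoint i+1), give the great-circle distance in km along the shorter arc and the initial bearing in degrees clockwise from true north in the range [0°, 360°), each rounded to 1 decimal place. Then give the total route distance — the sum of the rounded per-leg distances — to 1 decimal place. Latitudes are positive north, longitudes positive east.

Leg 1: dist=5615.2 km, bearing=124.2°
Leg 2: dist=6906.8 km, bearing=73.2°
Leg 3: dist=5249.5 km, bearing=62.5°
Leg 4: dist=7261.9 km, bearing=87.9°
Leg 5: dist=7536.1 km, bearing=136.0°
Leg 6: dist=12504.7 km, bearing=44.7°
Leg 7: dist=11358.9 km, bearing=226.4°
Total: 56433.1 km

Leg 1: φ1=0.5946389, φ2=-0.0025604, Δφ=-0.5971993, Δλ=0.6925274 rad; a=sin²(Δφ/2)+cosφ1·cosφ2·sin²(Δλ/2)=0.1819544338; c=2·atan2(√a, √(1-a))=0.881374538; dist=6371·c=5615.237 ≈ 5615.2 km; running total=5615.2 km
Leg 1 bearing: y=sinΔλ·cosφ2=0.63848234, x=cosφ1·sinφ2-sinφ1·cosφ2·cosΔλ=-0.43327633; θ=atan2(y, x)=124.1610° ≈ 124.2°
Leg 2: φ1=-0.0025604, φ2=0.2566978, Δφ=0.2592582, Δλ=1.0653123 rad; a=sin²(Δφ/2)+cosφ1·cosφ2·sin²(Δλ/2)=0.2661435517; c=2·atan2(√a, √(1-a))=1.084094897; dist=6371·c=6906.769 ≈ 6906.8 km; running total=12522.0 km
Leg 2 bearing: y=sinΔλ·cosφ2=0.84627160, x=cosφ1·sinφ2-sinφ1·cosφ2·cosΔλ=0.25508630; θ=atan2(y, x)=73.2259° ≈ 73.2°
Leg 3: φ1=0.2566978, φ2=0.5244226, Δφ=0.2677248, Δλ=0.8506072 rad; a=sin²(Δφ/2)+cosφ1·cosφ2·sin²(Δλ/2)=0.1603429600; c=2·atan2(√a, √(1-a))=0.823968787; dist=6371·c=5249.505 ≈ 5249.5 km; running total=17771.5 km
Leg 3 bearing: y=sinΔλ·cosφ2=0.65066499, x=cosφ1·sinφ2-sinφ1·cosφ2·cosΔλ=0.33936331; θ=atan2(y, x)=62.4551° ≈ 62.5°
Leg 4: φ1=0.5244226, φ2=0.2407402, Δφ=-0.2836823, Δλ=1.2079773 rad; a=sin²(Δφ/2)+cosφ1·cosφ2·sin²(Δλ/2)=0.2911314606; c=2·atan2(√a, √(1-a))=1.139843083; dist=6371·c=7261.940 ≈ 7261.9 km; running total=25033.4 km
Leg 4 bearing: y=sinΔλ·cosφ2=0.90793915, x=cosφ1·sinφ2-sinφ1·cosφ2·cosΔλ=0.03379696; θ=atan2(y, x)=87.8682° ≈ 87.9°
Leg 5: φ1=0.2407402, φ2=-0.5906264, Δφ=-0.8313666, Δλ=0.8846882 rad; a=sin²(Δφ/2)+cosφ1·cosφ2·sin²(Δλ/2)=0.3108708987; c=2·atan2(√a, √(1-a))=1.182882355; dist=6371·c=7536.143 ≈ 7536.1 km; running total=32569.5 km
Leg 5 bearing: y=sinΔλ·cosφ2=0.64264357, x=cosφ1·sinφ2-sinφ1·cosφ2·cosΔλ=-0.66628071; θ=atan2(y, x)=136.0346° ≈ 136.0°
Leg 6: φ1=-0.5906264, φ2=0.8606585, Δφ=1.4512849, Δλ=-4.7868133 rad; a=sin²(Δφ/2)+cosφ1·cosφ2·sin²(Δλ/2)=0.6910022068; c=2·atan2(√a, √(1-a))=1.962760556; dist=6371·c=12504.748 ≈ 12504.7 km; running total=45074.2 km
Leg 6 bearing: y=sinΔλ·cosφ2=0.65013358, x=cosφ1·sinφ2-sinφ1·cosφ2·cosΔλ=0.65680968; θ=atan2(y, x)=44.7073° ≈ 44.7°
Leg 7: φ1=0.8606585, φ2=-0.6429357, Δφ=-1.5035942, Δλ=5.1992102 rad; a=sin²(Δφ/2)+cosφ1·cosφ2·sin²(Δλ/2)=0.6052627700; c=2·atan2(√a, √(1-a))=1.782908844; dist=6371·c=11358.912 ≈ 11358.9 km; running total=56433.1 km
Leg 7 bearing: y=sinΔλ·cosφ2=-0.70735928, x=cosφ1·sinφ2-sinφ1·cosφ2·cosΔλ=-0.67477540; θ=atan2(y, x)=-133.6495° <0 so +360° → 226.3505° ≈ 226.4°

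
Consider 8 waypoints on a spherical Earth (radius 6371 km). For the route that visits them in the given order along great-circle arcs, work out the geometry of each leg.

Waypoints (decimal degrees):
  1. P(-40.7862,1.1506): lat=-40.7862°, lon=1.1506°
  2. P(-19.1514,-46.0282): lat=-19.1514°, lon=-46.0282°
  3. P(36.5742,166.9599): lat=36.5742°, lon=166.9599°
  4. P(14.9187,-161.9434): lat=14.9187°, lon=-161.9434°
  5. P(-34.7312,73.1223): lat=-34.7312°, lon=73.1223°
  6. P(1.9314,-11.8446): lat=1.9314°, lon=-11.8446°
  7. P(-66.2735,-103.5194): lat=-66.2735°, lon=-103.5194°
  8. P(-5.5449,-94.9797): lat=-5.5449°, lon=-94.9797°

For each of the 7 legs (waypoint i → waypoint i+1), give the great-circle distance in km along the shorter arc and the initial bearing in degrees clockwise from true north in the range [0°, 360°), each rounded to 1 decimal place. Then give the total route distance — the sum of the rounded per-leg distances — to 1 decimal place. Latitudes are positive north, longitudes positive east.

Leg 1: dist=5063.3 km, bearing=283.9°
Leg 2: dist=16266.2 km, bearing=308.0°
Leg 3: dist=3905.7 km, bearing=119.8°
Leg 4: dist=14118.6 km, bearing=237.5°
Leg 5: dist=9670.6 km, bearing=274.5°
Leg 6: dist=10279.1 km, bearing=203.7°
Leg 7: dist=6785.1 km, bearing=9.7°
Total: 66088.6 km

Leg 1: φ1=-0.7118535, φ2=-0.3342550, Δφ=0.3775985, Δλ=-0.8234254 rad; a=sin²(Δφ/2)+cosφ1·cosφ2·sin²(Δλ/2)=0.1497660151; c=2·atan2(√a, √(1-a))=0.794743331; dist=6371·c=5063.310 ≈ 5063.3 km; running total=5063.3 km
Leg 1 bearing: y=sinΔλ·cosφ2=-0.69288404, x=cosφ1·sinφ2-sinφ1·cosφ2·cosΔλ=0.17104482; θ=atan2(y, x)=-76.1332° <0 so +360° → 283.8668° ≈ 283.9°
Leg 2: φ1=-0.3342550, φ2=0.6383402, Δφ=0.9725952, Δλ=3.7173436 rad; a=sin²(Δφ/2)+cosφ1·cosφ2·sin²(Δλ/2)=0.9159081230; c=2·atan2(√a, √(1-a))=2.553168247; dist=6371·c=16266.235 ≈ 16266.2 km; running total=21329.5 km
Leg 2 bearing: y=sinΔλ·cosφ2=-0.43725202, x=cosφ1·sinφ2-sinφ1·cosφ2·cosΔλ=0.34189532; θ=atan2(y, x)=-51.9775° <0 so +360° → 308.0225° ≈ 308.0°
Leg 3: φ1=0.6383402, φ2=0.2603804, Δφ=-0.3779598, Δλ=-5.7404455 rad; a=sin²(Δφ/2)+cosφ1·cosφ2·sin²(Δλ/2)=0.0910482135; c=2·atan2(√a, √(1-a))=0.613038511; dist=6371·c=3905.668 ≈ 3905.7 km; running total=25235.2 km
Leg 3 bearing: y=sinΔλ·cosφ2=0.49907442, x=cosφ1·sinφ2-sinφ1·cosφ2·cosΔλ=-0.28628389; θ=atan2(y, x)=119.8399° ≈ 119.8°
Leg 4: φ1=0.2603804, φ2=-0.6061738, Δφ=-0.8665542, Δλ=4.1026704 rad; a=sin²(Δφ/2)+cosφ1·cosφ2·sin²(Δλ/2)=0.8007120865; c=2·atan2(√a, √(1-a))=2.216078843; dist=6371·c=14118.638 ≈ 14118.6 km; running total=39353.8 km
Leg 4 bearing: y=sinΔλ·cosφ2=-0.67374702, x=cosφ1·sinφ2-sinφ1·cosφ2·cosΔλ=-0.42936455; θ=atan2(y, x)=-122.5085° <0 so +360° → 237.4915° ≈ 237.5°
Leg 5: φ1=-0.6061738, φ2=0.0337093, Δφ=0.6398831, Δλ=-1.4829522 rad; a=sin²(Δφ/2)+cosφ1·cosφ2·sin²(Δλ/2)=0.4735709581; c=2·atan2(√a, √(1-a))=1.517913598; dist=6371·c=9670.628 ≈ 9670.6 km; running total=49024.4 km
Leg 5 bearing: y=sinΔλ·cosφ2=-0.99557827, x=cosφ1·sinφ2-sinφ1·cosφ2·cosΔλ=0.07765266; θ=atan2(y, x)=-85.5401° <0 so +360° → 274.4599° ≈ 274.5°
Leg 6: φ1=0.0337093, φ2=-1.1566908, Δφ=-1.1904001, Δλ=-1.6000271 rad; a=sin²(Δφ/2)+cosφ1·cosφ2·sin²(Δλ/2)=0.5213037440; c=2·atan2(√a, √(1-a))=1.613416717; dist=6371·c=10279.078 ≈ 10279.1 km; running total=59303.5 km
Leg 6 bearing: y=sinΔλ·cosφ2=-0.40219935, x=cosφ1·sinφ2-sinφ1·cosφ2·cosΔλ=-0.91456016; θ=atan2(y, x)=-156.2614° <0 so +360° → 203.7386° ≈ 203.7°
Leg 7: φ1=-1.1566908, φ2=-0.0967768, Δφ=1.0599140, Δλ=0.1490459 rad; a=sin²(Δφ/2)+cosφ1·cosφ2·sin²(Δλ/2)=0.2577465233; c=2·atan2(√a, √(1-a))=1.064996866; dist=6371·c=6785.095 ≈ 6785.1 km; running total=66088.6 km
Leg 7 bearing: y=sinΔλ·cosφ2=0.14779982, x=cosφ1·sinφ2-sinφ1·cosφ2·cosΔλ=0.86221124; θ=atan2(y, x)=9.7271° ≈ 9.7°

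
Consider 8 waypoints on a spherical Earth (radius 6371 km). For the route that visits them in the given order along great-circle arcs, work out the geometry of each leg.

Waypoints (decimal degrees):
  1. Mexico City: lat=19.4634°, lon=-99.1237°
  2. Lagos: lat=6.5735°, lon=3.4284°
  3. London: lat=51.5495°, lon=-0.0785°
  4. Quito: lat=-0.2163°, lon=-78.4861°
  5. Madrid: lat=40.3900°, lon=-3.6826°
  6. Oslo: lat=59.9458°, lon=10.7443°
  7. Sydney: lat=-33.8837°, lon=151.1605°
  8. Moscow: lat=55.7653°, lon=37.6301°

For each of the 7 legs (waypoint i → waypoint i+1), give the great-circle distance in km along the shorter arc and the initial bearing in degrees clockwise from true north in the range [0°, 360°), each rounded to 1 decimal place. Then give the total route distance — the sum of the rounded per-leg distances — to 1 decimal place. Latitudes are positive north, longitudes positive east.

Leg 1: φ1=0.3397004, φ2=0.1147292, Δφ=-0.2249712, Δλ=1.7898718 rad; a=sin²(Δφ/2)+cosφ1·cosφ2·sin²(Δλ/2)=0.5827082083; c=2·atan2(√a, √(1-a))=1.736976556; dist=6371·c=11066.278 ≈ 11066.3 km; running total=11066.3 km
Leg 1 bearing: y=sinΔλ·cosφ2=0.96968174, x=cosφ1·sinφ2-sinφ1·cosφ2·cosΔλ=0.17987420; θ=atan2(y, x)=79.4912° ≈ 79.5°
Leg 2: φ1=0.1147292, φ2=0.8997085, Δφ=0.7849793, Δλ=-0.0612070 rad; a=sin²(Δφ/2)+cosφ1·cosφ2·sin²(Δλ/2)=0.1468769317; c=2·atan2(√a, √(1-a))=0.786614559; dist=6371·c=5011.521 ≈ 5011.5 km; running total=16077.8 km
Leg 2 bearing: y=sinΔλ·cosφ2=-0.03803707, x=cosφ1·sinφ2-sinφ1·cosφ2·cosΔλ=0.70694383; θ=atan2(y, x)=-3.0798° <0 so +360° → 356.9202° ≈ 356.9°
Leg 3: φ1=0.8997085, φ2=-0.0037751, Δφ=-0.9034836, Δλ=-1.3684708 rad; a=sin²(Δφ/2)+cosφ1·cosφ2·sin²(Δλ/2)=0.4390001126; c=2·atan2(√a, √(1-a))=1.448491867; dist=6371·c=9228.342 ≈ 9228.3 km; running total=25306.1 km
Leg 3 bearing: y=sinΔλ·cosφ2=-0.97959493, x=cosφ1·sinφ2-sinφ1·cosφ2·cosΔλ=-0.15971795; θ=atan2(y, x)=-99.2603° <0 so +360° → 260.7397° ≈ 260.7°
Leg 4: φ1=-0.0037751, φ2=0.7049385, Δφ=0.7087136, Δλ=1.3055674 rad; a=sin²(Δφ/2)+cosφ1·cosφ2·sin²(Δλ/2)=0.4013979019; c=2·atan2(√a, √(1-a))=1.372291035; dist=6371·c=8742.866 ≈ 8742.9 km; running total=34049.0 km
Leg 4 bearing: y=sinΔλ·cosφ2=0.73501838, x=cosφ1·sinφ2-sinφ1·cosφ2·cosΔλ=0.64873607; θ=atan2(y, x)=48.5680° ≈ 48.6°
Leg 5: φ1=0.7049385, φ2=1.0462516, Δφ=0.3413131, Δλ=0.2517969 rad; a=sin²(Δφ/2)+cosφ1·cosφ2·sin²(Δλ/2)=0.0348562820; c=2·atan2(√a, √(1-a))=0.375600695; dist=6371·c=2392.952 ≈ 2393.0 km; running total=36442.0 km
Leg 5 bearing: y=sinΔλ·cosφ2=0.12477635, x=cosφ1·sinφ2-sinφ1·cosφ2·cosΔλ=0.34495818; θ=atan2(y, x)=19.8858° ≈ 19.9°
Leg 6: φ1=1.0462516, φ2=-0.5913821, Δφ=-1.6376337, Δλ=2.4507250 rad; a=sin²(Δφ/2)+cosφ1·cosφ2·sin²(Δλ/2)=0.9014903305; c=2·atan2(√a, √(1-a))=2.503075896; dist=6371·c=15947.097 ≈ 15947.1 km; running total=52389.1 km
Leg 6 bearing: y=sinΔλ·cosφ2=0.52898998, x=cosφ1·sinφ2-sinφ1·cosφ2·cosΔλ=0.27457541; θ=atan2(y, x)=62.5682° ≈ 62.6°
Leg 7: φ1=-0.5913821, φ2=0.9732881, Δφ=1.5646702, Δλ=-1.9814793 rad; a=sin²(Δφ/2)+cosφ1·cosφ2·sin²(Δλ/2)=0.8236871793; c=2·atan2(√a, √(1-a))=2.274930757; dist=6371·c=14493.584 ≈ 14493.6 km; running total=66882.7 km
Leg 7 bearing: y=sinΔλ·cosφ2=-0.51580439, x=cosφ1·sinφ2-sinφ1·cosφ2·cosΔλ=0.56111698; θ=atan2(y, x)=-42.5906° <0 so +360° → 317.4094° ≈ 317.4°

Leg 1: dist=11066.3 km, bearing=79.5°
Leg 2: dist=5011.5 km, bearing=356.9°
Leg 3: dist=9228.3 km, bearing=260.7°
Leg 4: dist=8742.9 km, bearing=48.6°
Leg 5: dist=2393.0 km, bearing=19.9°
Leg 6: dist=15947.1 km, bearing=62.6°
Leg 7: dist=14493.6 km, bearing=317.4°
Total: 66882.7 km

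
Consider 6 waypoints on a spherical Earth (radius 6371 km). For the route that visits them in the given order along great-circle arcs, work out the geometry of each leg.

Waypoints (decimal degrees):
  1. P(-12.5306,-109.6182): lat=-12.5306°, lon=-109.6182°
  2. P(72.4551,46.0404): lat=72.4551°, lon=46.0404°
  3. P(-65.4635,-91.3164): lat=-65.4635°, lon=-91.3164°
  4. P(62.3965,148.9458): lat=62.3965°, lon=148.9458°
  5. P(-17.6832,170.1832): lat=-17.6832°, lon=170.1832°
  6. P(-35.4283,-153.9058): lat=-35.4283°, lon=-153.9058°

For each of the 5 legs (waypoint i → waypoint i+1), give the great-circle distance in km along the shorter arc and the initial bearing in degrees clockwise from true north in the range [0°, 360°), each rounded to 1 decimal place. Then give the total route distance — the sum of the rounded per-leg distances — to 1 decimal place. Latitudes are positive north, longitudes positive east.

Leg 1: dist=13160.8 km, bearing=8.1°
Leg 2: dist=18194.9 km, bearing=273.5°
Leg 3: dist=17165.0 km, bearing=291.6°
Leg 4: dist=9097.9 km, bearing=159.6°
Leg 5: dist=4047.8 km, bearing=126.4°
Total: 61666.4 km

Leg 1: φ1=-0.2187002, φ2=1.2645801, Δφ=1.4832803, Δλ=2.7167551 rad; a=sin²(Δφ/2)+cosφ1·cosφ2·sin²(Δλ/2)=0.7374907961; c=2·atan2(√a, √(1-a))=2.065739440; dist=6371·c=13160.826 ≈ 13160.8 km; running total=13160.8 km
Leg 1 bearing: y=sinΔλ·cosφ2=0.12425076, x=cosφ1·sinφ2-sinφ1·cosφ2·cosΔλ=0.87117979; θ=atan2(y, x)=8.1170° ≈ 8.1°
Leg 2: φ1=1.2645801, φ2=-1.1425536, Δφ=-2.4071337, Δλ=-2.3973284 rad; a=sin²(Δφ/2)+cosφ1·cosφ2·sin²(Δλ/2)=0.9797316662; c=2·atan2(√a, √(1-a))=2.855888130; dist=6371·c=18194.863 ≈ 18194.9 km; running total=31355.7 km
Leg 2 bearing: y=sinΔλ·cosφ2=-0.28131861, x=cosφ1·sinφ2-sinφ1·cosφ2·cosΔλ=0.01702805; θ=atan2(y, x)=-86.5361° <0 so +360° → 273.4639° ≈ 273.5°
Leg 3: φ1=-1.1425536, φ2=1.0890244, Δφ=2.2315780, Δλ=4.1933665 rad; a=sin²(Δφ/2)+cosφ1·cosφ2·sin²(Δλ/2)=0.9507978494; c=2·atan2(√a, √(1-a))=2.694240575; dist=6371·c=17165.007 ≈ 17165.0 km; running total=48520.7 km
Leg 3 bearing: y=sinΔλ·cosφ2=-0.40232902, x=cosφ1·sinφ2-sinφ1·cosφ2·cosΔλ=0.15892312; θ=atan2(y, x)=-68.4456° <0 so +360° → 291.5544° ≈ 291.6°
Leg 4: φ1=1.0890244, φ2=-0.3086301, Δφ=-1.3976544, Δλ=0.3706626 rad; a=sin²(Δφ/2)+cosφ1·cosφ2·sin²(Δλ/2)=0.4288511602; c=2·atan2(√a, √(1-a))=1.428013996; dist=6371·c=9097.877 ≈ 9097.9 km; running total=57618.6 km
Leg 4 bearing: y=sinΔλ·cosφ2=0.34511777, x=cosφ1·sinφ2-sinφ1·cosφ2·cosΔλ=-0.92770960; θ=atan2(y, x)=159.5943° ≈ 159.6°
Leg 5: φ1=-0.3086301, φ2=-0.6183405, Δφ=-0.3097104, Δλ=-5.6564201 rad; a=sin²(Δφ/2)+cosφ1·cosφ2·sin²(Δλ/2)=0.0975689812; c=2·atan2(√a, √(1-a))=0.635353366; dist=6371·c=4047.836 ≈ 4047.8 km; running total=61666.4 km
Leg 5 bearing: y=sinΔλ·cosφ2=0.47792729, x=cosφ1·sinφ2-sinφ1·cosφ2·cosΔλ=-0.35182753; θ=atan2(y, x)=126.3587° ≈ 126.4°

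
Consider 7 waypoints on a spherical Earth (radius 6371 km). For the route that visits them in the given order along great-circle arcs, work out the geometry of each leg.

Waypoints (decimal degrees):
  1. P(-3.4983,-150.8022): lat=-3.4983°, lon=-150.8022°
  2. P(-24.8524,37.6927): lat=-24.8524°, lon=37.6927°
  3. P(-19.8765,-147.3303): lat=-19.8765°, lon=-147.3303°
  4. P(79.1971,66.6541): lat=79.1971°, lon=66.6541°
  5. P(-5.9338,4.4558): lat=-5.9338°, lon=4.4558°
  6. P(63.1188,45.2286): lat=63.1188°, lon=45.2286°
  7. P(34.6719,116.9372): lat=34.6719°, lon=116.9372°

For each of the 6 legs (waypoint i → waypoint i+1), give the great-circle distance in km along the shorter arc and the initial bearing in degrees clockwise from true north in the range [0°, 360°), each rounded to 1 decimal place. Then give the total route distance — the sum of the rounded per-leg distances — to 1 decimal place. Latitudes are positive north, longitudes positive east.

Leg 1: φ1=-0.0610569, φ2=-0.4337562, Δφ=-0.3726994, Δλ=3.2898566 rad; a=sin²(Δφ/2)+cosφ1·cosφ2·sin²(Δλ/2)=0.9350605238; c=2·atan2(√a, √(1-a))=2.626244207; dist=6371·c=16731.802 ≈ 16731.8 km; running total=16731.8 km
Leg 1 bearing: y=sinΔλ·cosφ2=-0.13404142, x=cosφ1·sinφ2-sinφ1·cosφ2·cosΔλ=-0.47425970; θ=atan2(y, x)=-164.2180° <0 so +360° → 195.7820° ≈ 195.8°
Leg 2: φ1=-0.4337562, φ2=-0.3469104, Δφ=0.0868458, Δλ=-3.2292605 rad; a=sin²(Δφ/2)+cosφ1·cosφ2·sin²(Δλ/2)=0.8535837294; c=2·atan2(√a, √(1-a))=2.356280305; dist=6371·c=15011.862 ≈ 15011.9 km; running total=31743.7 km
Leg 2 bearing: y=sinΔλ·cosφ2=0.08233974, x=cosφ1·sinφ2-sinφ1·cosφ2·cosΔλ=-0.70223525; θ=atan2(y, x)=173.3124° ≈ 173.3°
Leg 3: φ1=-0.3469104, φ2=1.3822502, Δφ=1.7291605, Δλ=3.7347323 rad; a=sin²(Δφ/2)+cosφ1·cosφ2·sin²(Δλ/2)=0.7400629094; c=2·atan2(√a, √(1-a))=2.071594466; dist=6371·c=13198.128 ≈ 13198.1 km; running total=44941.8 km
Leg 3 bearing: y=sinΔλ·cosφ2=-0.10476779, x=cosφ1·sinφ2-sinφ1·cosφ2·cosΔλ=0.87092072; θ=atan2(y, x)=-6.8595° <0 so +360° → 353.1405° ≈ 353.1°
Leg 4: φ1=1.3822502, φ2=-0.1035643, Δφ=-1.4858145, Δλ=-1.0855651 rad; a=sin²(Δφ/2)+cosφ1·cosφ2·sin²(Δλ/2)=0.5072976756; c=2·atan2(√a, √(1-a))=1.585392196; dist=6371·c=10100.534 ≈ 10100.5 km; running total=55042.3 km
Leg 4 bearing: y=sinΔλ·cosφ2=-0.87982763, x=cosφ1·sinφ2-sinφ1·cosφ2·cosΔλ=-0.47506875; θ=atan2(y, x)=-118.3671° <0 so +360° → 241.6329° ≈ 241.6°
Leg 5: φ1=-0.1035643, φ2=1.1016309, Δφ=1.2051952, Δλ=0.7116196 rad; a=sin²(Δφ/2)+cosφ1·cosφ2·sin²(Δλ/2)=0.3758169324; c=2·atan2(√a, √(1-a))=1.319803153; dist=6371·c=8408.466 ≈ 8408.5 km; running total=63450.8 km
Leg 5 bearing: y=sinΔλ·cosφ2=0.29527642, x=cosφ1·sinφ2-sinφ1·cosφ2·cosΔλ=0.92256496; θ=atan2(y, x)=17.7478° ≈ 17.7°
Leg 6: φ1=1.1016309, φ2=0.6051388, Δφ=-0.4964921, Δλ=1.2515512 rad; a=sin²(Δφ/2)+cosφ1·cosφ2·sin²(Δλ/2)=0.1879436927; c=2·atan2(√a, √(1-a))=0.896801040; dist=6371·c=5713.519 ≈ 5713.5 km; running total=69164.3 km
Leg 6 bearing: y=sinΔλ·cosφ2=0.78086823, x=cosφ1·sinφ2-sinφ1·cosφ2·cosΔλ=0.02698606; θ=atan2(y, x)=88.0207° ≈ 88.0°

Leg 1: dist=16731.8 km, bearing=195.8°
Leg 2: dist=15011.9 km, bearing=173.3°
Leg 3: dist=13198.1 km, bearing=353.1°
Leg 4: dist=10100.5 km, bearing=241.6°
Leg 5: dist=8408.5 km, bearing=17.7°
Leg 6: dist=5713.5 km, bearing=88.0°
Total: 69164.3 km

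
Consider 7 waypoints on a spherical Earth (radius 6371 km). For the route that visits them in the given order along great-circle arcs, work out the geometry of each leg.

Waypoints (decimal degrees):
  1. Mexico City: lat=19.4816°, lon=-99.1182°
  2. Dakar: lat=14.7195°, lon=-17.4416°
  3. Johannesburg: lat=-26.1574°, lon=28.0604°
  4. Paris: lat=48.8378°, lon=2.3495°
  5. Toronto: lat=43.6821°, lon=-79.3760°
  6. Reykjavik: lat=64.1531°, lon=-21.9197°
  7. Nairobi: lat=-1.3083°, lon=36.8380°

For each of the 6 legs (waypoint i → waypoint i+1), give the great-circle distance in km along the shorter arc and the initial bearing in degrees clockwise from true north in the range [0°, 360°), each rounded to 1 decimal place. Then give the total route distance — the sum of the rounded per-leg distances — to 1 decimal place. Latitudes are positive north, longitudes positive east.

Leg 1: dist=8615.7 km, bearing=78.6°
Leg 2: dist=6697.8 km, bearing=132.5°
Leg 3: dist=8722.0 km, bearing=343.1°
Leg 4: dist=5999.2 km, bearing=297.7°
Leg 5: dist=4192.6 km, bearing=36.9°
Leg 6: dist=8688.8 km, bearing=119.1°
Total: 42916.1 km

Leg 1: φ1=0.3400181, φ2=0.2569037, Δφ=-0.0831143, Δλ=1.4255256 rad; a=sin²(Δφ/2)+cosφ1·cosφ2·sin²(Δλ/2)=0.3916335752; c=2·atan2(√a, √(1-a))=1.352329805; dist=6371·c=8615.693 ≈ 8615.7 km; running total=8615.7 km
Leg 1 bearing: y=sinΔλ·cosφ2=0.95699377, x=cosφ1·sinφ2-sinφ1·cosφ2·cosΔλ=0.19284656; θ=atan2(y, x)=78.6067° ≈ 78.6°
Leg 2: φ1=0.2569037, φ2=-0.4565328, Δφ=-0.7134365, Δλ=0.7941597 rad; a=sin²(Δφ/2)+cosφ1·cosφ2·sin²(Δλ/2)=0.2517767573; c=2·atan2(√a, √(1-a))=1.051295959; dist=6371·c=6697.807 ≈ 6697.8 km; running total=15313.5 km
Leg 2 bearing: y=sinΔλ·cosφ2=0.64022585, x=cosφ1·sinφ2-sinφ1·cosφ2·cosΔλ=-0.58621817; θ=atan2(y, x)=132.4786° ≈ 132.5°
Leg 3: φ1=-0.4565328, φ2=0.8523804, Δφ=1.3089132, Δλ=-0.4487399 rad; a=sin²(Δφ/2)+cosφ1·cosφ2·sin²(Δλ/2)=0.3997954982; c=2·atan2(√a, √(1-a))=1.369020951; dist=6371·c=8722.032 ≈ 8722.0 km; running total=24035.5 km
Leg 3 bearing: y=sinΔλ·cosφ2=-0.28554416, x=cosφ1·sinφ2-sinφ1·cosφ2·cosΔλ=0.93717702; θ=atan2(y, x)=-16.9452° <0 so +360° → 343.0548° ≈ 343.1°
Leg 4: φ1=0.8523804, φ2=0.7623965, Δφ=-0.0899839, Δλ=-1.4263791 rad; a=sin²(Δφ/2)+cosφ1·cosφ2·sin²(Δλ/2)=0.2057683433; c=2·atan2(√a, √(1-a))=0.941639411; dist=6371·c=5999.185 ≈ 5999.2 km; running total=30034.7 km
Leg 4 bearing: y=sinΔλ·cosφ2=-0.71565457, x=cosφ1·sinφ2-sinφ1·cosφ2·cosΔλ=0.37623060; θ=atan2(y, x)=-62.2684° <0 so +360° → 297.7316° ≈ 297.7°
Leg 5: φ1=0.7623965, φ2=1.1196828, Δφ=0.3572864, Δλ=1.0028016 rad; a=sin²(Δφ/2)+cosφ1·cosφ2·sin²(Δλ/2)=0.1044151028; c=2·atan2(√a, √(1-a))=0.658076999; dist=6371·c=4192.609 ≈ 4192.6 km; running total=34227.3 km
Leg 5 bearing: y=sinΔλ·cosφ2=0.36751284, x=cosφ1·sinφ2-sinφ1·cosφ2·cosΔλ=0.48886058; θ=atan2(y, x)=36.9349° ≈ 36.9°
Leg 6: φ1=1.1196828, φ2=-0.0228341, Δφ=-1.1425170, Δλ=1.0255153 rad; a=sin²(Δφ/2)+cosφ1·cosφ2·sin²(Δλ/2)=0.3972443100; c=2·atan2(√a, √(1-a))=1.363810115; dist=6371·c=8688.834 ≈ 8688.8 km; running total=42916.1 km
Leg 6 bearing: y=sinΔλ·cosφ2=0.85475870, x=cosφ1·sinφ2-sinφ1·cosφ2·cosΔλ=-0.47660533; θ=atan2(y, x)=119.1436° ≈ 119.1°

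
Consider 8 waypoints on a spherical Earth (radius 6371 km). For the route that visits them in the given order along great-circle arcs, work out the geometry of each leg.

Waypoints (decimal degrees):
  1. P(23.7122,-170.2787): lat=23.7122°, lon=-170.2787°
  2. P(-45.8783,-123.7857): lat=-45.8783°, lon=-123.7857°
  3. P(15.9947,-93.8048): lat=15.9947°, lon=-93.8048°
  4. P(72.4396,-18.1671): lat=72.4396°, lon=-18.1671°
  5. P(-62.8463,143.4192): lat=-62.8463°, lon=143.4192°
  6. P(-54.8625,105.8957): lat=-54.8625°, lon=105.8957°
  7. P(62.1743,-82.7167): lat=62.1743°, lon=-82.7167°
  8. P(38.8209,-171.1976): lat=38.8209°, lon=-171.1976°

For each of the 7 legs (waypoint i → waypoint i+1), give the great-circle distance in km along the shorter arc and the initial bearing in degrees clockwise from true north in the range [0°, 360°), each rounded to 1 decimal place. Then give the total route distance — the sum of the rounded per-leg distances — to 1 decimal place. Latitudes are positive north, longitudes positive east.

Leg 1: φ1=0.4138560, φ2=-0.8007274, Δφ=-1.2145834, Δλ=0.8114559 rad; a=sin²(Δφ/2)+cosφ1·cosφ2·sin²(Δλ/2)=0.4249310989; c=2·atan2(√a, √(1-a))=1.420088673; dist=6371·c=9047.385 ≈ 9047.4 km; running total=9047.4 km
Leg 1 bearing: y=sinΔλ·cosφ2=0.50493601, x=cosφ1·sinφ2-sinφ1·cosφ2·cosΔλ=-0.84999898; θ=atan2(y, x)=149.2879° ≈ 149.3°
Leg 2: φ1=-0.8007274, φ2=0.2791602, Δφ=1.0798876, Δλ=0.5232654 rad; a=sin²(Δφ/2)+cosφ1·cosφ2·sin²(Δλ/2)=0.3090606231; c=2·atan2(√a, √(1-a))=1.178968066; dist=6371·c=7511.206 ≈ 7511.2 km; running total=16558.6 km
Leg 2 bearing: y=sinΔλ·cosφ2=0.48036605, x=cosφ1·sinφ2-sinφ1·cosφ2·cosΔλ=0.78956765; θ=atan2(y, x)=31.3160° ≈ 31.3°
Leg 3: φ1=0.2791602, φ2=1.2643095, Δφ=0.9851494, Δλ=1.3201269 rad; a=sin²(Δφ/2)+cosφ1·cosφ2·sin²(Δλ/2)=0.3326746882; c=2·atan2(√a, √(1-a))=1.229561874; dist=6371·c=7833.539 ≈ 7833.5 km; running total=24392.1 km
Leg 3 bearing: y=sinΔλ·cosφ2=0.29228152, x=cosφ1·sinφ2-sinφ1·cosφ2·cosΔλ=0.89586856; θ=atan2(y, x)=18.0692° ≈ 18.1°
Leg 4: φ1=1.2643095, φ2=-1.0968749, Δφ=-2.3611844, Δλ=2.8202130 rad; a=sin²(Δφ/2)+cosφ1·cosφ2·sin²(Δλ/2)=0.9894828195; c=2·atan2(√a, √(1-a))=2.936124806; dist=6371·c=18706.051 ≈ 18706.1 km; running total=43098.2 km
Leg 4 bearing: y=sinΔλ·cosφ2=0.14415915, x=cosφ1·sinφ2-sinφ1·cosφ2·cosΔλ=0.14437596; θ=atan2(y, x)=44.9569° ≈ 45.0°
Leg 5: φ1=-1.0968749, φ2=-0.9575313, Δφ=0.1393436, Δλ=-0.6549086 rad; a=sin²(Δφ/2)+cosφ1·cosφ2·sin²(Δλ/2)=0.0320184997; c=2·atan2(√a, √(1-a))=0.359812097; dist=6371·c=2292.363 ≈ 2292.4 km; running total=45390.6 km
Leg 5 bearing: y=sinΔλ·cosφ2=-0.35055417, x=cosφ1·sinφ2-sinφ1·cosφ2·cosΔλ=0.03293987; θ=atan2(y, x)=-84.6320° <0 so +360° → 275.3680° ≈ 275.4°
Leg 6: φ1=-0.9575313, φ2=1.0851462, Δφ=2.0426775, Δλ=-3.2919074 rad; a=sin²(Δφ/2)+cosφ1·cosφ2·sin²(Δλ/2)=0.9944194613; c=2·atan2(√a, √(1-a))=2.992047336; dist=6371·c=19062.334 ≈ 19062.3 km; running total=64452.9 km
Leg 6 bearing: y=sinΔλ·cosφ2=0.06990050, x=cosφ1·sinφ2-sinφ1·cosφ2·cosΔλ=0.13157319; θ=atan2(y, x)=27.9802° ≈ 28.0°
Leg 7: φ1=1.0851462, φ2=0.6775525, Δφ=-0.4075937, Δλ=-1.5442830 rad; a=sin²(Δφ/2)+cosφ1·cosφ2·sin²(Δλ/2)=0.2179784270; c=2·atan2(√a, √(1-a))=0.971522309; dist=6371·c=6189.569 ≈ 6189.6 km; running total=70642.5 km
Leg 7 bearing: y=sinΔλ·cosφ2=-0.77883552, x=cosφ1·sinφ2-sinφ1·cosφ2·cosΔλ=0.27435481; θ=atan2(y, x)=-70.5945° <0 so +360° → 289.4055° ≈ 289.4°

Leg 1: dist=9047.4 km, bearing=149.3°
Leg 2: dist=7511.2 km, bearing=31.3°
Leg 3: dist=7833.5 km, bearing=18.1°
Leg 4: dist=18706.1 km, bearing=45.0°
Leg 5: dist=2292.4 km, bearing=275.4°
Leg 6: dist=19062.3 km, bearing=28.0°
Leg 7: dist=6189.6 km, bearing=289.4°
Total: 70642.5 km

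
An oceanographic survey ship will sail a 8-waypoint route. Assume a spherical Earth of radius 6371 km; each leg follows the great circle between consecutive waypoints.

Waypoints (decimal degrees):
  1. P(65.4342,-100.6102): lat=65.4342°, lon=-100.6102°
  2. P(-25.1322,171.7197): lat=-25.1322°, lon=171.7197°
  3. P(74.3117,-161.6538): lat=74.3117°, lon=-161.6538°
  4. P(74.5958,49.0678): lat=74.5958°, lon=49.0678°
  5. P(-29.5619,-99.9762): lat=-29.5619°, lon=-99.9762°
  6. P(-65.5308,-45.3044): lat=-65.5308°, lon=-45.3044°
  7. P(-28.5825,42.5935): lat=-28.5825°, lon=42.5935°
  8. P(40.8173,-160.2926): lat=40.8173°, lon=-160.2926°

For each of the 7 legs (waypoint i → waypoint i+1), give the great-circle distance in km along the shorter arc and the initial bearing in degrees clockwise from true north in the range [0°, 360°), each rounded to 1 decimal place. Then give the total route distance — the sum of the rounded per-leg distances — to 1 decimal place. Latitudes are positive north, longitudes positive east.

Leg 1: dist=12428.8 km, bearing=256.9°
Leg 2: dist=11225.7 km, bearing=7.1°
Leg 3: dist=3330.9 km, bearing=344.2°
Leg 4: dist=14717.7 km, bearing=322.7°
Leg 5: dist=5437.3 km, bearing=153.4°
Leg 6: dist=7042.4 km, bearing=100.9°
Leg 7: dist=17531.5 km, bearing=50.8°
Total: 71714.3 km

Leg 1: φ1=1.1420422, φ2=-0.4386396, Δφ=-1.5806819, Δλ=4.7530534 rad; a=sin²(Δφ/2)+cosφ1·cosφ2·sin²(Δλ/2)=0.6854822507; c=2·atan2(√a, √(1-a))=1.950843742; dist=6371·c=12428.825 ≈ 12428.8 km; running total=12428.8 km
Leg 1 bearing: y=sinΔλ·cosφ2=-0.90458184, x=cosφ1·sinφ2-sinφ1·cosφ2·cosΔλ=-0.21004057; θ=atan2(y, x)=-103.0722° <0 so +360° → 256.9278° ≈ 256.9°
Leg 2: φ1=-0.4386396, φ2=1.2969838, Δφ=1.7356235, Δλ=-5.8184652 rad; a=sin²(Δφ/2)+cosφ1·cosφ2·sin²(Δλ/2)=0.5950220482; c=2·atan2(√a, √(1-a))=1.762003388; dist=6371·c=11225.724 ≈ 11225.7 km; running total=23654.5 km
Leg 2 bearing: y=sinΔλ·cosφ2=0.12118760, x=cosφ1·sinφ2-sinφ1·cosφ2·cosΔλ=0.97426732; θ=atan2(y, x)=7.0905° ≈ 7.1°
Leg 3: φ1=1.2969838, φ2=1.3019423, Δφ=0.0049585, Δλ=3.6777857 rad; a=sin²(Δφ/2)+cosφ1·cosφ2·sin²(Δλ/2)=0.0667925790; c=2·atan2(√a, √(1-a))=0.522819373; dist=6371·c=3330.882 ≈ 3330.9 km; running total=26985.4 km
Leg 3 bearing: y=sinΔλ·cosφ2=-0.13569997, x=cosφ1·sinφ2-sinφ1·cosφ2·cosΔλ=0.48053183; θ=atan2(y, x)=-15.7694° <0 so +360° → 344.2306° ≈ 344.2°
Leg 4: φ1=1.3019423, φ2=-0.5159525, Δφ=-1.8178948, Δλ=-2.6013085 rad; a=sin²(Δφ/2)+cosφ1·cosφ2·sin²(Δλ/2)=0.8368891768; c=2·atan2(√a, √(1-a))=2.310106524; dist=6371·c=14717.689 ≈ 14717.7 km; running total=41703.1 km
Leg 4 bearing: y=sinΔλ·cosφ2=-0.44741936, x=cosφ1·sinφ2-sinφ1·cosφ2·cosΔλ=0.58808047; θ=atan2(y, x)=-37.2644° <0 so +360° → 322.7356° ≈ 322.7°
Leg 5: φ1=-0.5159525, φ2=-1.1437282, Δφ=-0.6277757, Δλ=0.9542029 rad; a=sin²(Δφ/2)+cosφ1·cosφ2·sin²(Δλ/2)=0.1713053177; c=2·atan2(√a, √(1-a))=0.853447268; dist=6371·c=5437.313 ≈ 5437.3 km; running total=47140.4 km
Leg 5 bearing: y=sinΔλ·cosφ2=0.33792963, x=cosφ1·sinφ2-sinφ1·cosφ2·cosΔλ=-0.67353010; θ=atan2(y, x)=153.3557° ≈ 153.4°
Leg 6: φ1=-1.1437282, φ2=-0.4988587, Δφ=0.6448695, Δλ=1.5341078 rad; a=sin²(Δφ/2)+cosφ1·cosφ2·sin²(Δλ/2)=0.2756024291; c=2·atan2(√a, √(1-a))=1.105379712; dist=6371·c=7042.374 ≈ 7042.4 km; running total=54182.8 km
Leg 6 bearing: y=sinΔλ·cosφ2=0.87753821, x=cosφ1·sinφ2-sinφ1·cosφ2·cosΔλ=-0.16884791; θ=atan2(y, x)=100.8912° ≈ 100.9°
Leg 7: φ1=-0.4988587, φ2=0.7123963, Δφ=1.2112550, Δλ=-3.5410305 rad; a=sin²(Δφ/2)+cosφ1·cosφ2·sin²(Δλ/2)=0.9624862841; c=2·atan2(√a, √(1-a))=2.751759732; dist=6371·c=17531.461 ≈ 17531.5 km; running total=71714.3 km
Leg 7 bearing: y=sinΔλ·cosφ2=0.29431898, x=cosφ1·sinφ2-sinφ1·cosφ2·cosΔλ=0.24042064; θ=atan2(y, x)=50.7556° ≈ 50.8°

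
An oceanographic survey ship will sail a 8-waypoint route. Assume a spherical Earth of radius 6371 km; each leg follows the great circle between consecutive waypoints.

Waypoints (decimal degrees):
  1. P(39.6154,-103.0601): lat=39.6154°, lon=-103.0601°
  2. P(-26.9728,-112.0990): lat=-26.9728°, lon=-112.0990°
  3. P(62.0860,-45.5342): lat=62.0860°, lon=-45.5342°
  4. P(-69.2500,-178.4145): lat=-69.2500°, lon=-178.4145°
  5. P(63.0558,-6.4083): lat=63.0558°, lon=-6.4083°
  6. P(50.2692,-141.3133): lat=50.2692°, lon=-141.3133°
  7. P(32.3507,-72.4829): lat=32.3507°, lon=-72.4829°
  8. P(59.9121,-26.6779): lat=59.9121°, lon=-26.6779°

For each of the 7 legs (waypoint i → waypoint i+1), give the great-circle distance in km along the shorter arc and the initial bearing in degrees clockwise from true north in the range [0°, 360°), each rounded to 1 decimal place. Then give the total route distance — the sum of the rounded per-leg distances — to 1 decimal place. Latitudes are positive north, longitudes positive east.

Leg 1: dist=7463.3 km, bearing=188.7°
Leg 2: dist=11518.0 km, bearing=26.2°
Leg 3: dist=17782.0 km, bearing=229.1°
Leg 4: dist=19239.6 km, bearing=148.7°
Leg 5: dist=6809.8 km, bearing=328.9°
Leg 6: dist=5855.7 km, bearing=82.2°
Leg 7: dist=4524.7 km, bearing=33.5°
Total: 73193.1 km

Leg 1: φ1=0.6914192, φ2=-0.4707642, Δφ=-1.1621833, Δλ=-0.1577586 rad; a=sin²(Δφ/2)+cosφ1·cosφ2·sin²(Δλ/2)=0.3055943481; c=2·atan2(√a, √(1-a))=1.171455299; dist=6371·c=7463.342 ≈ 7463.3 km; running total=7463.3 km
Leg 1 bearing: y=sinΔλ·cosφ2=-0.14001543, x=cosφ1·sinφ2-sinφ1·cosφ2·cosΔλ=-0.91061597; θ=atan2(y, x)=-171.2587° <0 so +360° → 188.7413° ≈ 188.7°
Leg 2: φ1=-0.4707642, φ2=1.0836051, Δφ=1.5543693, Δλ=1.1617749 rad; a=sin²(Δφ/2)+cosφ1·cosφ2·sin²(Δλ/2)=0.6174307546; c=2·atan2(√a, √(1-a))=1.807872416; dist=6371·c=11517.955 ≈ 11518.0 km; running total=18981.3 km
Leg 2 bearing: y=sinΔλ·cosφ2=0.42952862, x=cosφ1·sinφ2-sinφ1·cosφ2·cosΔλ=0.87197777; θ=atan2(y, x)=26.2245° ≈ 26.2°
Leg 3: φ1=1.0836051, φ2=-1.2086405, Δφ=-2.2922456, Δλ=-2.3191987 rad; a=sin²(Δφ/2)+cosφ1·cosφ2·sin²(Δλ/2)=0.9695979433; c=2·atan2(√a, √(1-a))=2.791077335; dist=6371·c=17781.954 ≈ 17782.0 km; running total=36763.3 km
Leg 3 bearing: y=sinΔλ·cosφ2=-0.25961629, x=cosφ1·sinφ2-sinφ1·cosφ2·cosΔλ=-0.22474534; θ=atan2(y, x)=-130.8822° <0 so +360° → 229.1178° ≈ 229.1°
Leg 4: φ1=-1.2086405, φ2=1.1005313, Δφ=2.3091718, Δλ=3.0020745 rad; a=sin²(Δφ/2)+cosφ1·cosφ2·sin²(Δλ/2)=0.9963009854; c=2·atan2(√a, √(1-a))=3.019878488; dist=6371·c=19239.646 ≈ 19239.6 km; running total=56002.9 km
Leg 4 bearing: y=sinΔλ·cosφ2=0.06301391, x=cosφ1·sinφ2-sinφ1·cosφ2·cosΔλ=-0.10378138; θ=atan2(y, x)=148.7347° ≈ 148.7°
Leg 5: φ1=1.1005313, φ2=0.8773631, Δφ=-0.2231683, Δλ=-2.3545364 rad; a=sin²(Δφ/2)+cosφ1·cosφ2·sin²(Δλ/2)=0.2594420092; c=2·atan2(√a, √(1-a))=1.068869061; dist=6371·c=6809.765 ≈ 6809.8 km; running total=62812.7 km
Leg 5 bearing: y=sinΔλ·cosφ2=-0.45271822, x=cosφ1·sinφ2-sinφ1·cosφ2·cosΔλ=0.75071541; θ=atan2(y, x)=-31.0920° <0 so +360° → 328.9080° ≈ 328.9°
Leg 6: φ1=0.8773631, φ2=0.5646262, Δφ=-0.3127368, Δλ=1.2013171 rad; a=sin²(Δφ/2)+cosφ1·cosφ2·sin²(Δλ/2)=0.1967388039; c=2·atan2(√a, √(1-a))=0.919117056; dist=6371·c=5855.695 ≈ 5855.7 km; running total=68668.4 km
Leg 6 bearing: y=sinΔλ·cosφ2=0.78777856, x=cosφ1·sinφ2-sinφ1·cosφ2·cosΔλ=0.10740359; θ=atan2(y, x)=82.2363° ≈ 82.2°
Leg 7: φ1=0.5646262, φ2=1.0456634, Δφ=0.4810372, Δλ=0.7994481 rad; a=sin²(Δφ/2)+cosφ1·cosφ2·sin²(Δλ/2)=0.1208832455; c=2·atan2(√a, √(1-a))=0.710196910; dist=6371·c=4524.665 ≈ 4524.7 km; running total=73193.1 km
Leg 7 bearing: y=sinΔλ·cosφ2=0.35943787, x=cosφ1·sinφ2-sinφ1·cosφ2·cosΔλ=0.54395437; θ=atan2(y, x)=33.4562° ≈ 33.5°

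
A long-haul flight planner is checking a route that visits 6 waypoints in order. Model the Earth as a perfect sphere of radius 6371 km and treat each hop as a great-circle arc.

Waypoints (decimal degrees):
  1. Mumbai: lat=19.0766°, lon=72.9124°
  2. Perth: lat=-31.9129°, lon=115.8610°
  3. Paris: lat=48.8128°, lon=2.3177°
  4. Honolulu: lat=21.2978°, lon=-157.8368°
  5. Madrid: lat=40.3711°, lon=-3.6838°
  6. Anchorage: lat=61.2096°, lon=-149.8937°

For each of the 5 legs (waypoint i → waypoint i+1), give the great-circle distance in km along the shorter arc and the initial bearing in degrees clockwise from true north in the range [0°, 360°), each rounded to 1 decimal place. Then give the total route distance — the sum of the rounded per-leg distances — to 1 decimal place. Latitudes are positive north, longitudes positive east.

Leg 1: dist=7285.1 km, bearing=140.5°
Leg 2: dist=14277.1 km, bearing=309.6°
Leg 3: dist=11973.9 km, bearing=340.6°
Leg 4: dist=12654.1 km, bearing=21.3°
Leg 5: dist=8313.8 km, bearing=343.9°
Total: 54504.0 km

Leg 1: φ1=0.3329495, φ2=-0.5569852, Δφ=-0.8899347, Δλ=0.7495945 rad; a=sin²(Δφ/2)+cosφ1·cosφ2·sin²(Δλ/2)=0.2927821448; c=2·atan2(√a, √(1-a))=1.143473656; dist=6371·c=7285.071 ≈ 7285.1 km; running total=7285.1 km
Leg 1 bearing: y=sinΔλ·cosφ2=0.57835898, x=cosφ1·sinφ2-sinφ1·cosφ2·cosΔλ=-0.70266915; θ=atan2(y, x)=140.5426° ≈ 140.5°
Leg 2: φ1=-0.5569852, φ2=0.8519441, Δφ=1.4089293, Δλ=-1.9817044 rad; a=sin²(Δφ/2)+cosφ1·cosφ2·sin²(Δλ/2)=0.8105548025; c=2·atan2(√a, √(1-a))=2.240954049; dist=6371·c=14277.118 ≈ 14277.1 km; running total=21562.2 km
Leg 2 bearing: y=sinΔλ·cosφ2=-0.60370503, x=cosφ1·sinφ2-sinφ1·cosφ2·cosΔλ=0.49976304; θ=atan2(y, x)=-50.3811° <0 so +360° → 309.6189° ≈ 309.6°
Leg 3: φ1=0.8519441, φ2=0.3717167, Δφ=-0.4802273, Δλ=-2.7952233 rad; a=sin²(Δφ/2)+cosφ1·cosφ2·sin²(Δλ/2)=0.6518839444; c=2·atan2(√a, √(1-a))=1.879441268; dist=6371·c=11973.920 ≈ 11973.9 km; running total=33536.1 km
Leg 3 bearing: y=sinΔλ·cosφ2=-0.31629992, x=cosφ1·sinφ2-sinφ1·cosφ2·cosΔλ=0.89870987; θ=atan2(y, x)=-19.3895° <0 so +360° → 340.6105° ≈ 340.6°
Leg 4: φ1=0.3717167, φ2=0.7046086, Δφ=0.3328919, Δλ=2.6904774 rad; a=sin²(Δφ/2)+cosφ1·cosφ2·sin²(Δλ/2)=0.7017776628; c=2·atan2(√a, √(1-a))=1.986195650; dist=6371·c=12654.052 ≈ 12654.1 km; running total=46190.2 km
Leg 4 bearing: y=sinΔλ·cosφ2=0.33214995, x=cosφ1·sinφ2-sinφ1·cosφ2·cosΔλ=0.85253710; θ=atan2(y, x)=21.2860° ≈ 21.3°
Leg 5: φ1=0.7046086, φ2=1.0683091, Δφ=0.3637004, Δλ=-2.5518442 rad; a=sin²(Δφ/2)+cosφ1·cosφ2·sin²(Δλ/2)=0.3686361182; c=2·atan2(√a, √(1-a))=1.304948129; dist=6371·c=8313.825 ≈ 8313.8 km; running total=54504.0 km
Leg 5 bearing: y=sinΔλ·cosφ2=-0.26784662, x=cosφ1·sinφ2-sinφ1·cosφ2·cosΔλ=0.92694785; θ=atan2(y, x)=-16.1169° <0 so +360° → 343.8831° ≈ 343.9°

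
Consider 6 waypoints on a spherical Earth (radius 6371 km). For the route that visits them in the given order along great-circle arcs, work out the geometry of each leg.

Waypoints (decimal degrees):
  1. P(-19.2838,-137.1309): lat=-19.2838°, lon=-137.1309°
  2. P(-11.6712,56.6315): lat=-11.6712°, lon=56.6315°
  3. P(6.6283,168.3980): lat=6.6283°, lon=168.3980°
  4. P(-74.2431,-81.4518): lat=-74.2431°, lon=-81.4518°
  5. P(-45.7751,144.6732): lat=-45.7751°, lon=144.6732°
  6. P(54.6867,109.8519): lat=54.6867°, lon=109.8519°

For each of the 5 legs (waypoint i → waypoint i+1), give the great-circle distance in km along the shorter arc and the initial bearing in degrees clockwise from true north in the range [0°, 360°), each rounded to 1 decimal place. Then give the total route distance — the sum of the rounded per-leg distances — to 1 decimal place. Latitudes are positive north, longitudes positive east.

Leg 1: dist=16257.3 km, bearing=204.8°
Leg 2: dist=12519.1 km, bearing=87.6°
Leg 3: dist=11316.5 km, bearing=164.9°
Leg 4: dist=6233.0 km, bearing=217.3°
Leg 5: dist=11642.2 km, bearing=340.0°
Total: 57968.1 km

Leg 1: φ1=-0.3365658, φ2=-0.2037009, Δφ=0.1328649, Δλ=3.3817918 rad; a=sin²(Δφ/2)+cosφ1·cosφ2·sin²(Δλ/2)=0.9155165932; c=2·atan2(√a, √(1-a))=2.551758946; dist=6371·c=16257.256 ≈ 16257.3 km; running total=16257.3 km
Leg 1 bearing: y=sinΔλ·cosφ2=-0.23297751, x=cosφ1·sinφ2-sinφ1·cosφ2·cosΔλ=-0.50507952; θ=atan2(y, x)=-155.2376° <0 so +360° → 204.7624° ≈ 204.8°
Leg 2: φ1=-0.2037009, φ2=0.1156857, Δφ=0.3193865, Δλ=1.9506934 rad; a=sin²(Δφ/2)+cosφ1·cosφ2·sin²(Δλ/2)=0.6920405161; c=2·atan2(√a, √(1-a))=1.965008634; dist=6371·c=12519.070 ≈ 12519.1 km; running total=28776.4 km
Leg 2 bearing: y=sinΔλ·cosφ2=0.92249523, x=cosφ1·sinφ2-sinφ1·cosφ2·cosΔλ=0.03852665; θ=atan2(y, x)=87.6085° ≈ 87.6°
Leg 3: φ1=0.1156857, φ2=-1.2957865, Δφ=-1.4114722, Δλ=-4.3607016 rad; a=sin²(Δφ/2)+cosφ1·cosφ2·sin²(Δλ/2)=0.6020057024; c=2·atan2(√a, √(1-a))=1.776250094; dist=6371·c=11316.489 ≈ 11316.5 km; running total=40092.9 km
Leg 3 bearing: y=sinΔλ·cosφ2=0.25493515, x=cosφ1·sinφ2-sinφ1·cosφ2·cosΔλ=-0.94519174; θ=atan2(y, x)=164.9055° ≈ 164.9°
Leg 4: φ1=-1.2957865, φ2=-0.7989262, Δφ=0.4968603, Δλ=3.9466258 rad; a=sin²(Δφ/2)+cosφ1·cosφ2·sin²(Δλ/2)=0.2207971946; c=2·atan2(√a, √(1-a))=0.978333724; dist=6371·c=6232.964 ≈ 6233.0 km; running total=46325.9 km
Leg 4 bearing: y=sinΔλ·cosφ2=-0.50277851, x=cosφ1·sinφ2-sinφ1·cosφ2·cosΔλ=-0.65984615; θ=atan2(y, x)=-142.6939° <0 so +360° → 217.3061° ≈ 217.3°
Leg 5: φ1=-0.7989262, φ2=0.9544630, Δφ=1.7533892, Δλ=-0.6077463 rad; a=sin²(Δφ/2)+cosφ1·cosφ2·sin²(Δλ/2)=0.6268867688; c=2·atan2(√a, √(1-a))=1.827375848; dist=6371·c=11642.212 ≈ 11642.2 km; running total=57968.1 km
Leg 5 bearing: y=sinΔλ·cosφ2=-0.33007573, x=cosφ1·sinφ2-sinφ1·cosφ2·cosΔλ=0.90920240; θ=atan2(y, x)=-19.9529° <0 so +360° → 340.0471° ≈ 340.0°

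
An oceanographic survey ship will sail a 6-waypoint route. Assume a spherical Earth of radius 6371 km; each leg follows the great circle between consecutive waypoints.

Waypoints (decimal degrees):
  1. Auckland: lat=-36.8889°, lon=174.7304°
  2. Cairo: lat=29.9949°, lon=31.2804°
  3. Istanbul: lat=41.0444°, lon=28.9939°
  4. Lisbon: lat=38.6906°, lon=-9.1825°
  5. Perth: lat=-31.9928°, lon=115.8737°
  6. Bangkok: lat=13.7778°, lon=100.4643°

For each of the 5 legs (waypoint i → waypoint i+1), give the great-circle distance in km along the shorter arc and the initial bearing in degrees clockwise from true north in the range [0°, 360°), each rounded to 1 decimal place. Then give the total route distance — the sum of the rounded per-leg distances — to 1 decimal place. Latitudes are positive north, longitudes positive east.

Leg 1: dist=16560.4 km, bearing=268.0°
Leg 2: dist=1245.8 km, bearing=351.1°
Leg 3: dist=3242.7 km, bearing=278.1°
Leg 4: dist=15050.3 km, bearing=98.9°
Leg 5: dist=5347.7 km, bearing=339.7°
Total: 41446.9 km

Leg 1: φ1=-0.6438328, φ2=0.5235098, Δφ=1.1673425, Δλ=-2.5036748 rad; a=sin²(Δφ/2)+cosφ1·cosφ2·sin²(Δλ/2)=0.9282725106; c=2·atan2(√a, √(1-a))=2.599333577; dist=6371·c=16560.354 ≈ 16560.4 km; running total=16560.4 km
Leg 1 bearing: y=sinΔλ·cosφ2=-0.51576546, x=cosφ1·sinφ2-sinφ1·cosφ2·cosΔλ=-0.01779359; θ=atan2(y, x)=-91.9759° <0 so +360° → 268.0241° ≈ 268.0°
Leg 2: φ1=0.5235098, φ2=0.7163599, Δφ=0.1928502, Δλ=-0.0399070 rad; a=sin²(Δφ/2)+cosφ1·cosφ2·sin²(Δλ/2)=0.0095290427; c=2·atan2(√a, √(1-a))=0.195545033; dist=6371·c=1245.817 ≈ 1245.8 km; running total=17806.2 km
Leg 2 bearing: y=sinΔλ·cosφ2=-0.03008987, x=cosφ1·sinφ2-sinφ1·cosφ2·cosΔλ=0.19195718; θ=atan2(y, x)=-8.9088° <0 so +360° → 351.0912° ≈ 351.1°
Leg 3: φ1=0.7163599, φ2=0.6752784, Δφ=-0.0410816, Δλ=-0.6663039 rad; a=sin²(Δφ/2)+cosφ1·cosφ2·sin²(Δλ/2)=0.0633776541; c=2·atan2(√a, √(1-a))=0.508974464; dist=6371·c=3242.676 ≈ 3242.7 km; running total=21048.9 km
Leg 3 bearing: y=sinΔλ·cosφ2=-0.48243545, x=cosφ1·sinφ2-sinφ1·cosφ2·cosΔλ=0.06855468; θ=atan2(y, x)=-81.9123° <0 so +360° → 278.0877° ≈ 278.1°
Leg 4: φ1=0.6752784, φ2=-0.5583797, Δφ=-1.2336581, Δλ=2.1826424 rad; a=sin²(Δφ/2)+cosφ1·cosφ2·sin²(Δλ/2)=0.8557111695; c=2·atan2(√a, √(1-a))=2.362316388; dist=6371·c=15050.318 ≈ 15050.3 km; running total=36099.2 km
Leg 4 bearing: y=sinΔλ·cosφ2=0.69425739, x=cosφ1·sinφ2-sinφ1·cosφ2·cosΔλ=-0.10901806; θ=atan2(y, x)=98.9242° ≈ 98.9°
Leg 5: φ1=-0.5583797, φ2=0.2404680, Δφ=0.7988477, Δλ=-0.2689448 rad; a=sin²(Δφ/2)+cosφ1·cosφ2·sin²(Δλ/2)=0.1660390256; c=2·atan2(√a, √(1-a))=0.839383262; dist=6371·c=5347.711 ≈ 5347.7 km; running total=41446.9 km
Leg 5 bearing: y=sinΔλ·cosφ2=-0.25806879, x=cosφ1·sinφ2-sinφ1·cosφ2·cosΔλ=0.69805499; θ=atan2(y, x)=-20.2892° <0 so +360° → 339.7108° ≈ 339.7°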